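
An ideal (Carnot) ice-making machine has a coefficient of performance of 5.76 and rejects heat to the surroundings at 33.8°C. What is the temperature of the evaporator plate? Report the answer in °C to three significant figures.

For a Carnot refrigerator COP_R = T_C/(T_H − T_C), so T_C = COP·T_H/(1 + COP).
With T_H = 306.95 K, T_C = 5.76 × 306.95/6.760 = 261.54 K.
Converting, 261.54 K = -11.61°C.

-11.6 °C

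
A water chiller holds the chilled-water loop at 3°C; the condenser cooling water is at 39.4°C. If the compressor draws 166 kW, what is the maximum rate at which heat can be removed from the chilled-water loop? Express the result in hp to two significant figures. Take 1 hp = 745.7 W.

1700 hp

In absolute terms T_C = 276.15 K and T_H = 312.55 K, so ΔT = 36.40 K.
COP_Carnot = T_C/ΔT = 276.15/36.40 = 7.587.
Q̇_max = COP_Carnot × Ẇ = 7.587 × 166.0 kW = 1259 kW = 1689 hp.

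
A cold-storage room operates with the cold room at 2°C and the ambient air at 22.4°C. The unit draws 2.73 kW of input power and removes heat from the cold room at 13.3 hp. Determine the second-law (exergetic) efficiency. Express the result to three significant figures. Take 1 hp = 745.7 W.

Converting, Q̇_C = 13.30 hp = 9.918 kW, so COP_actual = Q̇_C/Ẇ = 9.918/2.730 = 3.633.
In absolute terms T_C = 275.15 K and T_H = 295.55 K, so ΔT = 20.40 K.
COP_Carnot = T_C/ΔT = 275.15/20.40 = 13.49.
η_II = COP_actual/COP_Carnot = 3.633/13.49 = 0.2693.

0.269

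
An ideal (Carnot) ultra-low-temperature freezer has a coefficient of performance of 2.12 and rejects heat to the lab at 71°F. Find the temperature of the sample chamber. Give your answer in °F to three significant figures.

For a Carnot refrigerator COP_R = T_C/(T_H − T_C), so T_C = COP·T_H/(1 + COP).
With T_H = 294.82 K, T_C = 2.12 × 294.82/3.120 = 200.32 K.
Converting, 200.32 K = -99.09°F.

-99.1 °F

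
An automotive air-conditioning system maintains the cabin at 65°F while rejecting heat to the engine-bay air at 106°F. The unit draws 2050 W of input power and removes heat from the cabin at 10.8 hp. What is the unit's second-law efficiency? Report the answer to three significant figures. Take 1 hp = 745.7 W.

0.307

Converting, Q̇_C = 10.80 hp = 8054 W, so COP_actual = Q̇_C/Ẇ = 8054/2050 = 3.929.
In absolute terms T_C = 291.48 K and T_H = 314.26 K, so ΔT = 22.78 K.
COP_Carnot = T_C/ΔT = 291.48/22.78 = 12.80.
η_II = COP_actual/COP_Carnot = 3.929/12.80 = 0.3070.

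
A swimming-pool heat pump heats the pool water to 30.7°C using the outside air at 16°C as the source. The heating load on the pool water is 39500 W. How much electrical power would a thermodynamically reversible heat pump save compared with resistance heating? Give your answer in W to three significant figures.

In absolute terms T_C = 289.15 K and T_H = 303.85 K, so ΔT = 14.70 K.
COP_Carnot = T_H/ΔT = 303.85/14.70 = 20.67.
Resistance heating needs Ẇ_res = Q̇_H = 39500 W; the reversible heat pump needs only Ẇ_hp = Q̇_H/COP = 1911 W.
Saving = 39500 − 1911 = 37590 W.

37600 W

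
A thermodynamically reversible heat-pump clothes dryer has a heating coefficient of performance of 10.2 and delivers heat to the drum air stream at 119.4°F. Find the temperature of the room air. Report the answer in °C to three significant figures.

COP_HP = T_H/(T_H − T_C) gives T_H − T_C = T_H/COP.
With T_H = 321.71 K, T_C = 321.71 × (1 − 1/10.2) = 290.17 K.
Converting, 290.17 K = 17.02°C.

17.0 °C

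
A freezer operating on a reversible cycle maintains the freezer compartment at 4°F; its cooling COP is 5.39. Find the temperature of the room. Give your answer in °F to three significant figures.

COP_R = T_C/(T_H − T_C) gives T_H − T_C = T_C/COP.
With T_C = 257.59 K, T_H = 257.59 × (1 + 1/5.39) = 305.39 K.
Converting, 305.39 K = 90.02°F.

90.0 °F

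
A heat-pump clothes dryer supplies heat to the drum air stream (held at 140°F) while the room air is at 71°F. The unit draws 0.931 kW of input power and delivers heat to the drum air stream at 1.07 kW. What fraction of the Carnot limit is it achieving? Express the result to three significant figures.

0.132

COP_actual = Q̇_H/Ẇ = 1.070/0.9310 = 1.149.
In absolute terms T_C = 294.82 K and T_H = 333.15 K, so ΔT = 38.33 K.
COP_Carnot = T_H/ΔT = 333.15/38.33 = 8.691.
η_II = COP_actual/COP_Carnot = 1.149/8.691 = 0.1322.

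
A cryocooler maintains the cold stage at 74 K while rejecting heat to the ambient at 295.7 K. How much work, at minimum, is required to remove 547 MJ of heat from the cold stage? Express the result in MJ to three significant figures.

1640 MJ

The reservoir spacing is ΔT = 295.7 − 74 = 221.7 K.
The reversible limit is COP_R = T_C/ΔT = 0.3338, so W_min = Q_C/COP = Q_C·ΔT/T_C.
W_min = 547.0 × 221.7/74.00 = 1639 MJ.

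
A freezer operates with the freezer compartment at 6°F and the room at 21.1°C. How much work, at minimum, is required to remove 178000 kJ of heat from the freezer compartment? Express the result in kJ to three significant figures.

24500 kJ

In absolute terms T_C = 258.71 K and T_H = 294.25 K, so ΔT = 35.54 K.
The reversible limit is COP_R = T_C/ΔT = 7.278, so W_min = Q_C/COP = Q_C·ΔT/T_C.
W_min = 178000 × 35.54/258.71 = 24460 kJ.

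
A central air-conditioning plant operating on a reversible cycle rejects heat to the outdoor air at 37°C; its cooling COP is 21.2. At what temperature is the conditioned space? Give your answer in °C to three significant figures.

For a Carnot refrigerator COP_R = T_C/(T_H − T_C), so T_C = COP·T_H/(1 + COP).
With T_H = 310.15 K, T_C = 21.2 × 310.15/22.20 = 296.18 K.
Converting, 296.18 K = 23.03°C.

23.0 °C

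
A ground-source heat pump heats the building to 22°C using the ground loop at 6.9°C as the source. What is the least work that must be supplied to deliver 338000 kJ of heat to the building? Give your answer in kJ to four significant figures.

In absolute terms T_C = 280.05 K and T_H = 295.15 K, so ΔT = 15.10 K.
The reversible limit is COP_HP = T_H/ΔT = 19.55, so W_min = Q_H/COP = Q_H·ΔT/T_H.
W_min = 338000 × 15.10/295.15 = 17290 kJ.

17290 kJ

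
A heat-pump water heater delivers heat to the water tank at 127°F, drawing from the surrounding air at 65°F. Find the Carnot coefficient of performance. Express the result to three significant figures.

In absolute terms T_C = 291.48 K and T_H = 325.93 K, so ΔT = 34.44 K.
For a reversible cycle, COP_Carnot = T_H/ΔT = 325.93/34.44 = 9.462.

9.46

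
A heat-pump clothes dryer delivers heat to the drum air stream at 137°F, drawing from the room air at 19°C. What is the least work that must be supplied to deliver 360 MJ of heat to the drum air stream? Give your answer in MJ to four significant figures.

42.72 MJ

In absolute terms T_C = 292.15 K and T_H = 331.48 K, so ΔT = 39.33 K.
The reversible limit is COP_HP = T_H/ΔT = 8.428, so W_min = Q_H/COP = Q_H·ΔT/T_H.
W_min = 360.0 × 39.33/331.48 = 42.72 MJ.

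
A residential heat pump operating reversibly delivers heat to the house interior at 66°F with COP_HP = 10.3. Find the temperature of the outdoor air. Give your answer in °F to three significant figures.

15.0 °F

COP_HP = T_H/(T_H − T_C) gives T_H − T_C = T_H/COP.
With T_H = 292.04 K, T_C = 292.04 × (1 − 1/10.3) = 263.69 K.
Converting, 263.69 K = 14.96°F.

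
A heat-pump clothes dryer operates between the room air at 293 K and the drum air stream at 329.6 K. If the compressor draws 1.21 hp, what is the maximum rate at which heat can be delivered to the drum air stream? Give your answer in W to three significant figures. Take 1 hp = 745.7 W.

8130 W

The reservoir spacing is ΔT = 329.6 − 293 = 36.60 K.
COP_Carnot = T_H/ΔT = 329.60/36.60 = 9.005.
Q̇_max = COP_Carnot × Ẇ = 9.005 × 1.210 hp = 10.90 hp = 8126 W.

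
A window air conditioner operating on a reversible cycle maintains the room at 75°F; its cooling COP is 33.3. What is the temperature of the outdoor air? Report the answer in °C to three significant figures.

32.8 °C

COP_R = T_C/(T_H − T_C) gives T_H − T_C = T_C/COP.
With T_C = 297.04 K, T_H = 297.04 × (1 + 1/33.3) = 305.96 K.
Converting, 305.96 K = 32.81°C.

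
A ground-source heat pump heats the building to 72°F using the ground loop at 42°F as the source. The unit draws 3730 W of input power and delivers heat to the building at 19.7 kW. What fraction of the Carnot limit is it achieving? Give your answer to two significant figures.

0.30

Converting, Q̇_H = 19.70 kW = 19700 W, so COP_actual = Q̇_H/Ẇ = 19700/3730 = 5.282.
In absolute terms T_C = 278.71 K and T_H = 295.37 K, so ΔT = 16.67 K.
COP_Carnot = T_H/ΔT = 295.37/16.67 = 17.72.
η_II = COP_actual/COP_Carnot = 5.282/17.72 = 0.2980.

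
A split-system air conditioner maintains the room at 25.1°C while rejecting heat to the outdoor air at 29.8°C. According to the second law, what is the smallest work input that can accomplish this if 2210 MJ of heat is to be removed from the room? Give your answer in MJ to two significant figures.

In absolute terms T_C = 298.25 K and T_H = 302.95 K, so ΔT = 4.700 K.
The reversible limit is COP_R = T_C/ΔT = 63.46, so W_min = Q_C/COP = Q_C·ΔT/T_C.
W_min = 2210 × 4.700/298.25 = 34.83 MJ.

35 MJ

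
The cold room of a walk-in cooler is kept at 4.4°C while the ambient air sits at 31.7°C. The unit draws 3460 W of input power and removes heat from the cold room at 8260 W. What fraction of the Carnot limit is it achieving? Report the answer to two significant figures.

COP_actual = Q̇_C/Ẇ = 8260/3460 = 2.387.
In absolute terms T_C = 277.55 K and T_H = 304.85 K, so ΔT = 27.30 K.
COP_Carnot = T_C/ΔT = 277.55/27.30 = 10.17.
η_II = COP_actual/COP_Carnot = 2.387/10.17 = 0.2348.

0.23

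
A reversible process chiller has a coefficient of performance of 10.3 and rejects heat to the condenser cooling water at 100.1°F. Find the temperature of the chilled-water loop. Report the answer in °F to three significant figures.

50.6 °F

For a Carnot refrigerator COP_R = T_C/(T_H − T_C), so T_C = COP·T_H/(1 + COP).
With T_H = 310.98 K, T_C = 10.3 × 310.98/11.30 = 283.46 K.
Converting, 283.46 K = 50.56°F.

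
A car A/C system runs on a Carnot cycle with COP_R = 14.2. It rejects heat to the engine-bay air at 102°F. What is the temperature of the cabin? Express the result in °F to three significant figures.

For a Carnot refrigerator COP_R = T_C/(T_H − T_C), so T_C = COP·T_H/(1 + COP).
With T_H = 312.04 K, T_C = 14.2 × 312.04/15.20 = 291.51 K.
Converting, 291.51 K = 65.05°F.

65.0 °F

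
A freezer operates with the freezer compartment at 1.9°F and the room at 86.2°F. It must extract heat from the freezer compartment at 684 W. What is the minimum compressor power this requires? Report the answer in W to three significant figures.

In absolute terms T_C = 256.43 K and T_H = 303.26 K, so ΔT = 46.83 K.
COP_Carnot = T_C/ΔT = 256.43/46.83 = 5.475.
Ẇ_min = Q̇/COP_Carnot = 684.0/5.475 = 124.9 W.

125 W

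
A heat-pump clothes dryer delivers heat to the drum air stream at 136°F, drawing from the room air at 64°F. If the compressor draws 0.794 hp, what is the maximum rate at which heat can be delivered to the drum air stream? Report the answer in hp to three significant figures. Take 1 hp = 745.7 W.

6.57 hp

In absolute terms T_C = 290.93 K and T_H = 330.93 K, so ΔT = 40.00 K.
COP_Carnot = T_H/ΔT = 330.93/40.00 = 8.273.
Q̇_max = COP_Carnot × Ẇ = 8.273 × 0.7940 hp = 6.569 hp.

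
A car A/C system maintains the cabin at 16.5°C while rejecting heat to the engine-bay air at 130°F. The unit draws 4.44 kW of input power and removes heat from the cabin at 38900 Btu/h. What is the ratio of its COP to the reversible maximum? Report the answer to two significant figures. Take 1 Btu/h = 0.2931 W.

Converting, Q̇_C = 38900 Btu/h = 11.40 kW, so COP_actual = Q̇_C/Ẇ = 11.40/4.440 = 2.568.
In absolute terms T_C = 289.65 K and T_H = 327.59 K, so ΔT = 37.94 K.
COP_Carnot = T_C/ΔT = 289.65/37.94 = 7.634.
η_II = COP_actual/COP_Carnot = 2.568/7.634 = 0.3364.

0.34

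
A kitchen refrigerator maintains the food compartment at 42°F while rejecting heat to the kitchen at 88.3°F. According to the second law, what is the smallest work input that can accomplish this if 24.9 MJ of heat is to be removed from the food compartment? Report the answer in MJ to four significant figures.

In absolute terms T_C = 278.71 K and T_H = 304.43 K, so ΔT = 25.72 K.
The reversible limit is COP_R = T_C/ΔT = 10.84, so W_min = Q_C/COP = Q_C·ΔT/T_C.
W_min = 24.90 × 25.72/278.71 = 2.298 MJ.

2.298 MJ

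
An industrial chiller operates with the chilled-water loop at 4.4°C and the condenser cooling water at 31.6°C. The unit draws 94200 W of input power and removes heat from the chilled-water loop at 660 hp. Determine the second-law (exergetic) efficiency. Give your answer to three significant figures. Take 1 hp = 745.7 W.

0.512

Converting, Q̇_C = 660.0 hp = 492200 W, so COP_actual = Q̇_C/Ẇ = 492200/94200 = 5.225.
In absolute terms T_C = 277.55 K and T_H = 304.75 K, so ΔT = 27.20 K.
COP_Carnot = T_C/ΔT = 277.55/27.20 = 10.20.
η_II = COP_actual/COP_Carnot = 5.225/10.20 = 0.5120.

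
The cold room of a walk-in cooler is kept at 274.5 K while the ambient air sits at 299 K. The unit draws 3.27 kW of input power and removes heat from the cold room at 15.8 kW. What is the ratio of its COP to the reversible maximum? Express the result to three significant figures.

COP_actual = Q̇_C/Ẇ = 15.80/3.270 = 4.832.
The reservoir spacing is ΔT = 299 − 274.5 = 24.50 K.
COP_Carnot = T_C/ΔT = 274.50/24.50 = 11.20.
η_II = COP_actual/COP_Carnot = 4.832/11.20 = 0.4313.

0.431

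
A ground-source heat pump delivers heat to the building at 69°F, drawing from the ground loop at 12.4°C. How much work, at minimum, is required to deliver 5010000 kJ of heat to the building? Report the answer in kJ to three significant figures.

In absolute terms T_C = 285.55 K and T_H = 293.71 K, so ΔT = 8.156 K.
The reversible limit is COP_HP = T_H/ΔT = 36.01, so W_min = Q_H/COP = Q_H·ΔT/T_H.
W_min = 5010000 × 8.156/293.71 = 139100 kJ.

139000 kJ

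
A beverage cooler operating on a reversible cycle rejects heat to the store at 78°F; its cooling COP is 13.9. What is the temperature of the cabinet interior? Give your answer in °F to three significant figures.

For a Carnot refrigerator COP_R = T_C/(T_H − T_C), so T_C = COP·T_H/(1 + COP).
With T_H = 298.71 K, T_C = 13.9 × 298.71/14.90 = 278.66 K.
Converting, 278.66 K = 41.91°F.

41.9 °F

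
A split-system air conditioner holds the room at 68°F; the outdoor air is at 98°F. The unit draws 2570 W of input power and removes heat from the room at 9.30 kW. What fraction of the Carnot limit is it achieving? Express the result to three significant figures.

0.206

Converting, Q̇_C = 9.300 kW = 9300 W, so COP_actual = Q̇_C/Ẇ = 9300/2570 = 3.619.
In absolute terms T_C = 293.15 K and T_H = 309.82 K, so ΔT = 16.67 K.
COP_Carnot = T_C/ΔT = 293.15/16.67 = 17.59.
η_II = COP_actual/COP_Carnot = 3.619/17.59 = 0.2057.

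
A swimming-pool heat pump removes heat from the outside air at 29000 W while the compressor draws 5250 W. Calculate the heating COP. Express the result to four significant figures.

The first law gives Q̇_H = Q̇_C + Ẇ, so the three rates are Q̇_C = 29000, Q̇_H = 34250, Ẇ = 5250 W.
COP_HP = Q̇_H/Ẇ = 34250/5250 = 6.524.

6.524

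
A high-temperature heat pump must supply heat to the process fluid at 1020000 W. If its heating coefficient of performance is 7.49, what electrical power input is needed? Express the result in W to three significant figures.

Ẇ = Q̇_H/COP_HP = 1020000/7.49 = 136200 W.

136000 W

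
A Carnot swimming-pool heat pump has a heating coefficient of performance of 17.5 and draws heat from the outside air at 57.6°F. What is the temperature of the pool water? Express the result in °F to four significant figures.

88.95 °F

COP_HP = T_H/(T_H − T_C) rearranges to T_H = COP·T_C/(COP − 1).
With T_C = 287.37 K, T_H = 17.5 × 287.37/16.50 = 304.79 K.
Converting, 304.79 K = 88.95°F.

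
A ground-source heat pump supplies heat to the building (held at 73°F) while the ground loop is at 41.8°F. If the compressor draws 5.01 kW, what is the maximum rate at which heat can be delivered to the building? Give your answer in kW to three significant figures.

85.5 kW

In absolute terms T_C = 278.59 K and T_H = 295.93 K, so ΔT = 17.33 K.
COP_Carnot = T_H/ΔT = 295.93/17.33 = 17.07.
Q̇_max = COP_Carnot × Ẇ = 17.07 × 5.010 kW = 85.53 kW.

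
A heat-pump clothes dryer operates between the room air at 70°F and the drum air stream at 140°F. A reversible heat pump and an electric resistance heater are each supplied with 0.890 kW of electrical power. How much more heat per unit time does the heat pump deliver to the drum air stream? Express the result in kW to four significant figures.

6.734 kW

In absolute terms T_C = 294.26 K and T_H = 333.15 K, so ΔT = 38.89 K.
COP_Carnot = T_H/ΔT = 333.15/38.89 = 8.567.
The heat pump delivers Q̇_H = COP × Ẇ = 7.624 kW; the resistance heater delivers Ẇ = 0.8900 kW.
Extra = (COP − 1)·Ẇ = 6.734 kW.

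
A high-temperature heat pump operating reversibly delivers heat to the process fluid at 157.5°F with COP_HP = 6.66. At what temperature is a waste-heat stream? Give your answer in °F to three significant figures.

64.8 °F

COP_HP = T_H/(T_H − T_C) gives T_H − T_C = T_H/COP.
With T_H = 342.87 K, T_C = 342.87 × (1 − 1/6.66) = 291.39 K.
Converting, 291.39 K = 64.83°F.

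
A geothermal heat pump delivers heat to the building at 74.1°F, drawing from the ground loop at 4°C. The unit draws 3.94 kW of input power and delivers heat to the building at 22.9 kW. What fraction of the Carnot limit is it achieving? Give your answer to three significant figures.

0.380

COP_actual = Q̇_H/Ẇ = 22.90/3.940 = 5.812.
In absolute terms T_C = 277.15 K and T_H = 296.54 K, so ΔT = 19.39 K.
COP_Carnot = T_H/ΔT = 296.54/19.39 = 15.29.
η_II = COP_actual/COP_Carnot = 5.812/15.29 = 0.3800.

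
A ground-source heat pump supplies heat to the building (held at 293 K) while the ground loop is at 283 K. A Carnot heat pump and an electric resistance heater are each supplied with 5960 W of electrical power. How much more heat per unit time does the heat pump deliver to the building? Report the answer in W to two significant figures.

The reservoir spacing is ΔT = 293 − 283 = 10.00 K.
COP_Carnot = T_H/ΔT = 293.00/10.00 = 29.30.
The heat pump delivers Q̇_H = COP × Ẇ = 174600 W; the resistance heater delivers Ẇ = 5960 W.
Extra = (COP − 1)·Ẇ = 168700 W.

170000 W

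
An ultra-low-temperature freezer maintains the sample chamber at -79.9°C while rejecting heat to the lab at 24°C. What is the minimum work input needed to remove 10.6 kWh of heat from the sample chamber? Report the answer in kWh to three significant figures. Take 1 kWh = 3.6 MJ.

5.70 kWh

In absolute terms T_C = 193.25 K and T_H = 297.15 K, so ΔT = 103.9 K.
The reversible limit is COP_R = T_C/ΔT = 1.860, so W_min = Q_C/COP = Q_C·ΔT/T_C.
W_min = 10.60 × 103.9/193.25 = 5.699 kWh.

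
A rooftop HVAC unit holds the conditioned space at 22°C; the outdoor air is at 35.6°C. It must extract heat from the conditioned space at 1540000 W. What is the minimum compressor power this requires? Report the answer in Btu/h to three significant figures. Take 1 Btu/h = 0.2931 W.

In absolute terms T_C = 295.15 K and T_H = 308.75 K, so ΔT = 13.60 K.
COP_Carnot = T_C/ΔT = 295.15/13.60 = 21.70.
Ẇ_min = Q̇/COP_Carnot = 1540000/21.70 = 70960 W = 242100 Btu/h.

242000 Btu/h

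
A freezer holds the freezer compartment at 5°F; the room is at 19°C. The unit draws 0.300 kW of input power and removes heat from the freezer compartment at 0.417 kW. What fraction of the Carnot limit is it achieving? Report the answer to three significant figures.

0.183

COP_actual = Q̇_C/Ẇ = 0.4170/0.3000 = 1.390.
In absolute terms T_C = 258.15 K and T_H = 292.15 K, so ΔT = 34.00 K.
COP_Carnot = T_C/ΔT = 258.15/34.00 = 7.593.
η_II = COP_actual/COP_Carnot = 1.390/7.593 = 0.1831.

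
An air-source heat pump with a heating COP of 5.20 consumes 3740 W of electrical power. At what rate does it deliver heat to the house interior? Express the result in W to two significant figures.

19000 W

Q̇_H = COP_HP × Ẇ = 5.20 × 3740 = 19450 W.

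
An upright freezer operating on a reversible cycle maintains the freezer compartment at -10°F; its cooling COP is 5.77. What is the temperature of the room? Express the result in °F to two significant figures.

68 °F

COP_R = T_C/(T_H − T_C) gives T_H − T_C = T_C/COP.
With T_C = 249.82 K, T_H = 249.82 × (1 + 1/5.77) = 293.11 K.
Converting, 293.11 K = 67.93°F.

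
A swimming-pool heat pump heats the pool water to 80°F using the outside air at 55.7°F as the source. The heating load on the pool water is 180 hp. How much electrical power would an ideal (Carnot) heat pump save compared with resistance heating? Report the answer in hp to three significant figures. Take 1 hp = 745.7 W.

172 hp

In absolute terms T_C = 286.32 K and T_H = 299.82 K, so ΔT = 13.50 K.
COP_Carnot = T_H/ΔT = 299.82/13.50 = 22.21.
Resistance heating needs Ẇ_res = Q̇_H = 180.0 hp; the reversible heat pump needs only Ẇ_hp = Q̇_H/COP = 8.105 hp.
Saving = 180.0 − 8.105 = 171.9 hp.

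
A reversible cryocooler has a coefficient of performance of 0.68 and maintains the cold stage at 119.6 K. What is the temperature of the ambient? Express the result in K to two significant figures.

COP_R = T_C/(T_H − T_C) gives T_H − T_C = T_C/COP.
With T_C = 119.60 K, T_H = 119.60 × (1 + 1/0.68) = 295.48 K.

300 K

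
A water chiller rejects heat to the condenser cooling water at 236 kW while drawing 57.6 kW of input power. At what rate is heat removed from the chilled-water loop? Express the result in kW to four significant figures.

178.4 kW

For a cyclic device the first law requires Q̇_H = Q̇_C + Ẇ.
Q̇_C = Q̇_H − Ẇ = 178.4 kW.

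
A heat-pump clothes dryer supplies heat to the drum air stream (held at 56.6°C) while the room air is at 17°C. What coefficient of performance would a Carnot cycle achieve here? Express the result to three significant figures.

In absolute terms T_C = 290.15 K and T_H = 329.75 K, so ΔT = 39.60 K.
For a reversible cycle, COP_Carnot = T_H/ΔT = 329.75/39.60 = 8.327.

8.33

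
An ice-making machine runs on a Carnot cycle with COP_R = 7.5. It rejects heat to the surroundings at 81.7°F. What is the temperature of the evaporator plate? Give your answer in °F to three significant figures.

For a Carnot refrigerator COP_R = T_C/(T_H − T_C), so T_C = COP·T_H/(1 + COP).
With T_H = 300.76 K, T_C = 7.5 × 300.76/8.500 = 265.38 K.
Converting, 265.38 K = 18.01°F.

18.0 °F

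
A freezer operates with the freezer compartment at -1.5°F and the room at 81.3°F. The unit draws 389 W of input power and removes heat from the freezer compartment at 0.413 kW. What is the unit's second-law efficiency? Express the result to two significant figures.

Converting, Q̇_C = 0.4130 kW = 413.0 W, so COP_actual = Q̇_C/Ẇ = 413.0/389.0 = 1.062.
In absolute terms T_C = 254.54 K and T_H = 300.54 K, so ΔT = 46.00 K.
COP_Carnot = T_C/ΔT = 254.54/46.00 = 5.533.
η_II = COP_actual/COP_Carnot = 1.062/5.533 = 0.1919.

0.19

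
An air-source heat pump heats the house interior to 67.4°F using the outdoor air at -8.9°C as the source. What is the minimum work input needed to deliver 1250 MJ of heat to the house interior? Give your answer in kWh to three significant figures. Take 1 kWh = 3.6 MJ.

33.9 kWh

In absolute terms T_C = 264.25 K and T_H = 292.82 K, so ΔT = 28.57 K.
The reversible limit is COP_HP = T_H/ΔT = 10.25, so W_min = Q_H/COP = Q_H·ΔT/T_H.
W_min = 1250 × 28.57/292.82 = 121.9 MJ = 33.87 kWh.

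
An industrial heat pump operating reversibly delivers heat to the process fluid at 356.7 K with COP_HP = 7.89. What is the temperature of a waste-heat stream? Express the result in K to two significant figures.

310 K

COP_HP = T_H/(T_H − T_C) gives T_H − T_C = T_H/COP.
With T_H = 356.70 K, T_C = 356.70 × (1 − 1/7.89) = 311.49 K.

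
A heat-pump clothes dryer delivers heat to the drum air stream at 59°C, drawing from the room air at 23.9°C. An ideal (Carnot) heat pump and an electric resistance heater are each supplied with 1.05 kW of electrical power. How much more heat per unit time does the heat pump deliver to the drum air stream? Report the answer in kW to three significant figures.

In absolute terms T_C = 297.05 K and T_H = 332.15 K, so ΔT = 35.10 K.
COP_Carnot = T_H/ΔT = 332.15/35.10 = 9.463.
The heat pump delivers Q̇_H = COP × Ẇ = 9.936 kW; the resistance heater delivers Ẇ = 1.050 kW.
Extra = (COP − 1)·Ẇ = 8.886 kW.

8.89 kW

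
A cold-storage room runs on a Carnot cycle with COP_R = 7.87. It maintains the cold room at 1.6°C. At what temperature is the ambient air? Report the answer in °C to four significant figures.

36.51 °C

COP_R = T_C/(T_H − T_C) gives T_H − T_C = T_C/COP.
With T_C = 274.75 K, T_H = 274.75 × (1 + 1/7.87) = 309.66 K.
Converting, 309.66 K = 36.51°C.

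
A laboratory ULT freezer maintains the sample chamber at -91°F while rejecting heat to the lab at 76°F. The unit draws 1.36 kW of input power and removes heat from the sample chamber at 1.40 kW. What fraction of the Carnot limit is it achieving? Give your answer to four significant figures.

COP_actual = Q̇_C/Ẇ = 1.400/1.360 = 1.029.
In absolute terms T_C = 204.82 K and T_H = 297.59 K, so ΔT = 92.78 K.
COP_Carnot = T_C/ΔT = 204.82/92.78 = 2.208.
η_II = COP_actual/COP_Carnot = 1.029/2.208 = 0.4663.

0.4663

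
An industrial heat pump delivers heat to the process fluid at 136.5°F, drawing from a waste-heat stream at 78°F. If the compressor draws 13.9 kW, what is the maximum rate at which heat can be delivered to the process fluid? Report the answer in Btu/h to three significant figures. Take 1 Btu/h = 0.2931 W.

In absolute terms T_C = 298.71 K and T_H = 331.21 K, so ΔT = 32.50 K.
COP_Carnot = T_H/ΔT = 331.21/32.50 = 10.19.
Q̇_max = COP_Carnot × Ẇ = 10.19 × 13.90 kW = 141.7 kW = 483300 Btu/h.

483000 Btu/h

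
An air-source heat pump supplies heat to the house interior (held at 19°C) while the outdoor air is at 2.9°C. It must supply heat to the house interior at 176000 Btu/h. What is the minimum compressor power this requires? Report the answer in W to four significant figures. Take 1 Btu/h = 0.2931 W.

2843 W

In absolute terms T_C = 276.05 K and T_H = 292.15 K, so ΔT = 16.10 K.
COP_Carnot = T_H/ΔT = 292.15/16.10 = 18.15.
Ẇ_min = Q̇/COP_Carnot = 176000/18.15 = 9699 Btu/h = 2843 W.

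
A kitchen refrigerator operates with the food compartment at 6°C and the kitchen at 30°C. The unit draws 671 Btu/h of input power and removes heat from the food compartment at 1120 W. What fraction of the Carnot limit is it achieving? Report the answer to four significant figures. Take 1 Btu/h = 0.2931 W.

0.4896

Converting, Q̇_C = 1120 W = 3821 Btu/h, so COP_actual = Q̇_C/Ẇ = 3821/671.0 = 5.695.
In absolute terms T_C = 279.15 K and T_H = 303.15 K, so ΔT = 24.00 K.
COP_Carnot = T_C/ΔT = 279.15/24.00 = 11.63.
η_II = COP_actual/COP_Carnot = 5.695/11.63 = 0.4896.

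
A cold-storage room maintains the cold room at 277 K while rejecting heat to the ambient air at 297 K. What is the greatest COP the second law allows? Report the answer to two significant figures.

The reservoir spacing is ΔT = 297 − 277 = 20.00 K.
For a reversible cycle, COP_Carnot = T_C/ΔT = 277.00/20.00 = 13.85.

14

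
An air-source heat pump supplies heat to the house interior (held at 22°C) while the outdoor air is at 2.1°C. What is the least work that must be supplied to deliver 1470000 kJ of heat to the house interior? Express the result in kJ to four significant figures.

99110 kJ

In absolute terms T_C = 275.25 K and T_H = 295.15 K, so ΔT = 19.90 K.
The reversible limit is COP_HP = T_H/ΔT = 14.83, so W_min = Q_H/COP = Q_H·ΔT/T_H.
W_min = 1470000 × 19.90/295.15 = 99110 kJ.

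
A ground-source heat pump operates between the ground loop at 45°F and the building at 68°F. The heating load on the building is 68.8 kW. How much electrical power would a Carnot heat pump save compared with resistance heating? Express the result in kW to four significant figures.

In absolute terms T_C = 280.37 K and T_H = 293.15 K, so ΔT = 12.78 K.
COP_Carnot = T_H/ΔT = 293.15/12.78 = 22.94.
Resistance heating needs Ẇ_res = Q̇_H = 68.80 kW; the reversible heat pump needs only Ẇ_hp = Q̇_H/COP = 2.999 kW.
Saving = 68.80 − 2.999 = 65.80 kW.

65.80 kW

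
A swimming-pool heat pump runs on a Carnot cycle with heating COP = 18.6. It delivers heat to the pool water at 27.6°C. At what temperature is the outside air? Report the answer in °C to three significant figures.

COP_HP = T_H/(T_H − T_C) gives T_H − T_C = T_H/COP.
With T_H = 300.75 K, T_C = 300.75 × (1 − 1/18.6) = 284.58 K.
Converting, 284.58 K = 11.43°C.

11.4 °C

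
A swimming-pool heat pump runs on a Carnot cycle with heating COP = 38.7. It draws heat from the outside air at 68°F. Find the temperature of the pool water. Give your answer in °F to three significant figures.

COP_HP = T_H/(T_H − T_C) rearranges to T_H = COP·T_C/(COP − 1).
With T_C = 293.15 K, T_H = 38.7 × 293.15/37.70 = 300.93 K.
Converting, 300.93 K = 82.00°F.

82.0 °F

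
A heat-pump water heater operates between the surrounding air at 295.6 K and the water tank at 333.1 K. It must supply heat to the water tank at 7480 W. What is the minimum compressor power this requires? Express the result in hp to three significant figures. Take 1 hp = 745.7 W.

The reservoir spacing is ΔT = 333.1 − 295.6 = 37.50 K.
COP_Carnot = T_H/ΔT = 333.10/37.50 = 8.883.
Ẇ_min = Q̇/COP_Carnot = 7480/8.883 = 842.1 W = 1.129 hp.

1.13 hp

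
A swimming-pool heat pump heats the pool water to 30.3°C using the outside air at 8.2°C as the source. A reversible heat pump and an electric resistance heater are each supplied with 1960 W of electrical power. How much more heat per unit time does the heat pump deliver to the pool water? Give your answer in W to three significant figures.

In absolute terms T_C = 281.35 K and T_H = 303.45 K, so ΔT = 22.10 K.
COP_Carnot = T_H/ΔT = 303.45/22.10 = 13.73.
The heat pump delivers Q̇_H = COP × Ẇ = 26910 W; the resistance heater delivers Ẇ = 1960 W.
Extra = (COP − 1)·Ẇ = 24950 W.

25000 W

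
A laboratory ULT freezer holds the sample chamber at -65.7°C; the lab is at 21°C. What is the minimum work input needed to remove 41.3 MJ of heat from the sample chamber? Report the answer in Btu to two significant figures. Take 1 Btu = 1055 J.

16000 Btu

In absolute terms T_C = 207.45 K and T_H = 294.15 K, so ΔT = 86.70 K.
The reversible limit is COP_R = T_C/ΔT = 2.393, so W_min = Q_C/COP = Q_C·ΔT/T_C.
W_min = 41.30 × 86.70/207.45 = 17.26 MJ = 16360 Btu.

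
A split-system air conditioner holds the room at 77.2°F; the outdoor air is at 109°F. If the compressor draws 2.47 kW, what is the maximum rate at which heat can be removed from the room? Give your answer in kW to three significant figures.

41.7 kW

In absolute terms T_C = 298.26 K and T_H = 315.93 K, so ΔT = 17.67 K.
COP_Carnot = T_C/ΔT = 298.26/17.67 = 16.88.
Q̇_max = COP_Carnot × Ẇ = 16.88 × 2.470 kW = 41.70 kW.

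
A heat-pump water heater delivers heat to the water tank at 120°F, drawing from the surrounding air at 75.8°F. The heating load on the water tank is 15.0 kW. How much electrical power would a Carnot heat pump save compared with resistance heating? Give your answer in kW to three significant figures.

In absolute terms T_C = 297.48 K and T_H = 322.04 K, so ΔT = 24.56 K.
COP_Carnot = T_H/ΔT = 322.04/24.56 = 13.11.
Resistance heating needs Ẇ_res = Q̇_H = 15.00 kW; the reversible heat pump needs only Ẇ_hp = Q̇_H/COP = 1.144 kW.
Saving = 15.00 − 1.144 = 13.86 kW.

13.9 kW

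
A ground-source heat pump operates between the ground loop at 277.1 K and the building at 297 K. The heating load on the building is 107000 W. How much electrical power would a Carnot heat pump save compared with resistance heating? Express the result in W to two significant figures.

100000 W

The reservoir spacing is ΔT = 297 − 277.1 = 19.90 K.
COP_Carnot = T_H/ΔT = 297.00/19.90 = 14.92.
Resistance heating needs Ẇ_res = Q̇_H = 107000 W; the reversible heat pump needs only Ẇ_hp = Q̇_H/COP = 7169 W.
Saving = 107000 − 7169 = 99830 W.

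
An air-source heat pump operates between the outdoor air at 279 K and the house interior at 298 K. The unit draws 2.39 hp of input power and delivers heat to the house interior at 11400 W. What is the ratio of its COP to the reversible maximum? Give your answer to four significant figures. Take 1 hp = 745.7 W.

Converting, Q̇_H = 11400 W = 15.29 hp, so COP_actual = Q̇_H/Ẇ = 15.29/2.390 = 6.397.
The reservoir spacing is ΔT = 298 − 279 = 19.00 K.
COP_Carnot = T_H/ΔT = 298.00/19.00 = 15.68.
η_II = COP_actual/COP_Carnot = 6.397/15.68 = 0.4078.

0.4078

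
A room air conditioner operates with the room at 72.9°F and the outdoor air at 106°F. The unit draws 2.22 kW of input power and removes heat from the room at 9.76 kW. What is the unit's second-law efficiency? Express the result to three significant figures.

COP_actual = Q̇_C/Ẇ = 9.760/2.220 = 4.396.
In absolute terms T_C = 295.87 K and T_H = 314.26 K, so ΔT = 18.39 K.
COP_Carnot = T_C/ΔT = 295.87/18.39 = 16.09.
η_II = COP_actual/COP_Carnot = 4.396/16.09 = 0.2732.

0.273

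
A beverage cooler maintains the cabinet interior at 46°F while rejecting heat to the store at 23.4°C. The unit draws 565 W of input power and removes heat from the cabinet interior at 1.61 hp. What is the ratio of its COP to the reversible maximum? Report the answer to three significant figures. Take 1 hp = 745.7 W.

Converting, Q̇_C = 1.610 hp = 1201 W, so COP_actual = Q̇_C/Ẇ = 1201/565.0 = 2.125.
In absolute terms T_C = 280.93 K and T_H = 296.55 K, so ΔT = 15.62 K.
COP_Carnot = T_C/ΔT = 280.93/15.62 = 17.98.
η_II = COP_actual/COP_Carnot = 2.125/17.98 = 0.1182.

0.118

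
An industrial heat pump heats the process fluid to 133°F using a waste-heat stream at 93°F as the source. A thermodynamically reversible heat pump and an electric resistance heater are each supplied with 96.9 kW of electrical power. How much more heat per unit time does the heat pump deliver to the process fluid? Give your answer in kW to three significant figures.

1340 kW

In absolute terms T_C = 307.04 K and T_H = 329.26 K, so ΔT = 22.22 K.
COP_Carnot = T_H/ΔT = 329.26/22.22 = 14.82.
The heat pump delivers Q̇_H = COP × Ẇ = 1436 kW; the resistance heater delivers Ẇ = 96.90 kW.
Extra = (COP − 1)·Ẇ = 1339 kW.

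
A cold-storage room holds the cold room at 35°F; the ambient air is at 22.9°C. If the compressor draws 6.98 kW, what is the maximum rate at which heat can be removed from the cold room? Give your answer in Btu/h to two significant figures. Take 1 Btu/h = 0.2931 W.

310000 Btu/h

In absolute terms T_C = 274.82 K and T_H = 296.05 K, so ΔT = 21.23 K.
COP_Carnot = T_C/ΔT = 274.82/21.23 = 12.94.
Q̇_max = COP_Carnot × Ẇ = 12.94 × 6.980 kW = 90.34 kW = 308200 Btu/h.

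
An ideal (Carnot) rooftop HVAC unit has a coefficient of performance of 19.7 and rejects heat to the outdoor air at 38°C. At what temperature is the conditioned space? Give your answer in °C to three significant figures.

For a Carnot refrigerator COP_R = T_C/(T_H − T_C), so T_C = COP·T_H/(1 + COP).
With T_H = 311.15 K, T_C = 19.7 × 311.15/20.70 = 296.12 K.
Converting, 296.12 K = 22.97°C.

23.0 °C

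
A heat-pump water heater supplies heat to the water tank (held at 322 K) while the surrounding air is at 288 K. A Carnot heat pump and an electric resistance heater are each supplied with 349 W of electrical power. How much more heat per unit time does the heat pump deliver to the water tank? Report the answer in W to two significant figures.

3000 W

The reservoir spacing is ΔT = 322 − 288 = 34.00 K.
COP_Carnot = T_H/ΔT = 322.00/34.00 = 9.471.
The heat pump delivers Q̇_H = COP × Ẇ = 3305 W; the resistance heater delivers Ẇ = 349.0 W.
Extra = (COP − 1)·Ẇ = 2956 W.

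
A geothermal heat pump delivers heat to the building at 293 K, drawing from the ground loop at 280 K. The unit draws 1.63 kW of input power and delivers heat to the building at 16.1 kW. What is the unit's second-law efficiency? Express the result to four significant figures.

COP_actual = Q̇_H/Ẇ = 16.10/1.630 = 9.877.
The reservoir spacing is ΔT = 293 − 280 = 13.00 K.
COP_Carnot = T_H/ΔT = 293.00/13.00 = 22.54.
η_II = COP_actual/COP_Carnot = 9.877/22.54 = 0.4382.

0.4382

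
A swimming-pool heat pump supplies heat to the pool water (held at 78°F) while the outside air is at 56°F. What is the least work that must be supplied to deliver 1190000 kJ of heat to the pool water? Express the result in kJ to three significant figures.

48700 kJ

In absolute terms T_C = 286.48 K and T_H = 298.71 K, so ΔT = 12.22 K.
The reversible limit is COP_HP = T_H/ΔT = 24.44, so W_min = Q_H/COP = Q_H·ΔT/T_H.
W_min = 1190000 × 12.22/298.71 = 48690 kJ.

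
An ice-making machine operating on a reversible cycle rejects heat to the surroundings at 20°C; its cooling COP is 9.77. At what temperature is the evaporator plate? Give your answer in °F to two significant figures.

19 °F

For a Carnot refrigerator COP_R = T_C/(T_H − T_C), so T_C = COP·T_H/(1 + COP).
With T_H = 293.15 K, T_C = 9.77 × 293.15/10.77 = 265.93 K.
Converting, 265.93 K = 19.01°F.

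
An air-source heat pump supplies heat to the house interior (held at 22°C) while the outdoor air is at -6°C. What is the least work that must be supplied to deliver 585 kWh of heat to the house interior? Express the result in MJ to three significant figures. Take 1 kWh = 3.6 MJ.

In absolute terms T_C = 267.15 K and T_H = 295.15 K, so ΔT = 28.00 K.
The reversible limit is COP_HP = T_H/ΔT = 10.54, so W_min = Q_H/COP = Q_H·ΔT/T_H.
W_min = 585.0 × 28.00/295.15 = 55.50 kWh = 199.8 MJ.

200 MJ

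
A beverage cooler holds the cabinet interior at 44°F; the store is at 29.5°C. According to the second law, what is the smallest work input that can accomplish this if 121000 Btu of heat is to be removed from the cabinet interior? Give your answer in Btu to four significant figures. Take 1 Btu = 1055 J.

9874 Btu

In absolute terms T_C = 279.82 K and T_H = 302.65 K, so ΔT = 22.83 K.
The reversible limit is COP_R = T_C/ΔT = 12.25, so W_min = Q_C/COP = Q_C·ΔT/T_C.
W_min = 121000 × 22.83/279.82 = 9874 Btu.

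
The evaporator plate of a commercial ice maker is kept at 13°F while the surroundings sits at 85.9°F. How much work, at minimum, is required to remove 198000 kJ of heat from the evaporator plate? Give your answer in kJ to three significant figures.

In absolute terms T_C = 262.59 K and T_H = 303.09 K, so ΔT = 40.50 K.
The reversible limit is COP_R = T_C/ΔT = 6.484, so W_min = Q_C/COP = Q_C·ΔT/T_C.
W_min = 198000 × 40.50/262.59 = 30540 kJ.

30500 kJ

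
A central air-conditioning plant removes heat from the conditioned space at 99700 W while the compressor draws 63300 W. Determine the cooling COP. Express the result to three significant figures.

1.58

The first law gives Q̇_H = Q̇_C + Ẇ, so the three rates are Q̇_C = 99700, Q̇_H = 163000, Ẇ = 63300 W.
COP_R = Q̇_C/Ẇ = 99700/63300 = 1.575.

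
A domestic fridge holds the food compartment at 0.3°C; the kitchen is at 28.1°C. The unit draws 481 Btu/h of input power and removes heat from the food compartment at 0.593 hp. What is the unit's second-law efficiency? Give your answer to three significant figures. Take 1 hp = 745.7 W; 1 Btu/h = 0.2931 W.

Converting, Q̇_C = 0.5930 hp = 1509 Btu/h, so COP_actual = Q̇_C/Ẇ = 1509/481.0 = 3.137.
In absolute terms T_C = 273.45 K and T_H = 301.25 K, so ΔT = 27.80 K.
COP_Carnot = T_C/ΔT = 273.45/27.80 = 9.836.
η_II = COP_actual/COP_Carnot = 3.137/9.836 = 0.3189.

0.319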